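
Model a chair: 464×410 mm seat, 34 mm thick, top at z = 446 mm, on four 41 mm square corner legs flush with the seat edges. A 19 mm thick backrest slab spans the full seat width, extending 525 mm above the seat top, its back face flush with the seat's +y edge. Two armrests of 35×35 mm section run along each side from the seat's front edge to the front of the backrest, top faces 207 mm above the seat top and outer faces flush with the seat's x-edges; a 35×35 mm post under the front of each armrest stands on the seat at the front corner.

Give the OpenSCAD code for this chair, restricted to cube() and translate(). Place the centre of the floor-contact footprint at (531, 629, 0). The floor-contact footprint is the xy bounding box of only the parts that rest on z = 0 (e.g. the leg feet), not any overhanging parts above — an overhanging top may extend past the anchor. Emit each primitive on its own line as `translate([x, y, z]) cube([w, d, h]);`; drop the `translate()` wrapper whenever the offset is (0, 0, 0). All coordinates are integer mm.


// leg_h = 446 - 34 = 412
// arm post h = 207 - 35 = 172
translate([299, 424, 412]) cube([464, 410, 34]);
translate([299, 424, 0]) cube([41, 41, 412]);
translate([722, 424, 0]) cube([41, 41, 412]);
translate([299, 793, 0]) cube([41, 41, 412]);
translate([722, 793, 0]) cube([41, 41, 412]);
translate([299, 815, 446]) cube([464, 19, 525]);
translate([299, 424, 618]) cube([35, 391, 35]);
translate([728, 424, 618]) cube([35, 391, 35]);
translate([299, 424, 446]) cube([35, 35, 172]);
translate([728, 424, 446]) cube([35, 35, 172]);


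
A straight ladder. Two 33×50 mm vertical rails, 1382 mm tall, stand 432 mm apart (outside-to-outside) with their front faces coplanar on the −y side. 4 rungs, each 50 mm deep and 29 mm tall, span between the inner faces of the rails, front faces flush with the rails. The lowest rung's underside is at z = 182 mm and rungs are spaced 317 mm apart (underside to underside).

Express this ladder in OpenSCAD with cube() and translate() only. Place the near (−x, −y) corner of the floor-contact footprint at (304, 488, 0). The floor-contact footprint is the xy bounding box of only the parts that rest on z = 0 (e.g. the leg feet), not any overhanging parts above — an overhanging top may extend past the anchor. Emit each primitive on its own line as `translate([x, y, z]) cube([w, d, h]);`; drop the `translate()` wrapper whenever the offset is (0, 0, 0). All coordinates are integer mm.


translate([304, 488, 0]) cube([33, 50, 1382]);
translate([703, 488, 0]) cube([33, 50, 1382]);
translate([337, 488, 182]) cube([366, 50, 29]);
translate([337, 488, 499]) cube([366, 50, 29]);
translate([337, 488, 816]) cube([366, 50, 29]);
translate([337, 488, 1133]) cube([366, 50, 29]);


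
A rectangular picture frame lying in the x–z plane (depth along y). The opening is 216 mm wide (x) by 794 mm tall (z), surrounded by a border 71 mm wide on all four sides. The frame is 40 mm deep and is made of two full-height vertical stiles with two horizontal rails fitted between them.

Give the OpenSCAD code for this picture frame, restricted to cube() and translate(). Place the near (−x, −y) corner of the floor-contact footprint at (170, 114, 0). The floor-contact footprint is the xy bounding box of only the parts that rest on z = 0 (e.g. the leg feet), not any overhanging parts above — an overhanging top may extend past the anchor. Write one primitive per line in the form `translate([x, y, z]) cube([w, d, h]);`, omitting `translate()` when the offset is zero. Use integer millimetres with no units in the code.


translate([170, 114, 0]) cube([71, 40, 936]);
translate([457, 114, 0]) cube([71, 40, 936]);
translate([241, 114, 0]) cube([216, 40, 71]);
translate([241, 114, 865]) cube([216, 40, 71]);


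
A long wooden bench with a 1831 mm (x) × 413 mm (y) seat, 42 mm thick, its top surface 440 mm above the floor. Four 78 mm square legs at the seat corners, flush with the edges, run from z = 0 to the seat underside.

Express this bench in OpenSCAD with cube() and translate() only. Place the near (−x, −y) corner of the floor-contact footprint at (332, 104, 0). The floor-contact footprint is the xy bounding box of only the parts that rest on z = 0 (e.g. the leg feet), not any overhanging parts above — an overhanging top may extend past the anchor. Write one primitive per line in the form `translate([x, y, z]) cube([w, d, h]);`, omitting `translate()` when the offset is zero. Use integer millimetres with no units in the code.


translate([332, 104, 398]) cube([1831, 413, 42]);
translate([332, 104, 0]) cube([78, 78, 398]);
translate([332, 439, 0]) cube([78, 78, 398]);
translate([2085, 104, 0]) cube([78, 78, 398]);
translate([2085, 439, 0]) cube([78, 78, 398]);


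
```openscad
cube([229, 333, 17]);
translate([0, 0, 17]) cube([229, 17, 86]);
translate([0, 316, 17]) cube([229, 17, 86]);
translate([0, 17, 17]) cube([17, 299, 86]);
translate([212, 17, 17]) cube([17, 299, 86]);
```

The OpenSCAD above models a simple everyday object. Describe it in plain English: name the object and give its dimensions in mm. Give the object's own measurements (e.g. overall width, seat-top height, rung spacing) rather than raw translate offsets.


An open-topped rectangular box: outside dimensions 229×333×103 mm, with a uniform wall and base thickness of 17 mm. The base is a full 229×333 slab on the floor; four walls sit on top of the base. The front and back walls (the −y and +y sides) span the full width; the two side walls fit between them.


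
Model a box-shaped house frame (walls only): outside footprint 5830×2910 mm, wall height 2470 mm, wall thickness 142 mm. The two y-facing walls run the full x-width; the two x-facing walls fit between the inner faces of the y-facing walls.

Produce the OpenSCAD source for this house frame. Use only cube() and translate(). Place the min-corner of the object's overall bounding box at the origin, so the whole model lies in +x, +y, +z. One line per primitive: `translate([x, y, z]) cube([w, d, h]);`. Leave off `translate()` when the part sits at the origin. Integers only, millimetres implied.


cube([5830, 142, 2470]);
translate([0, 2768, 0]) cube([5830, 142, 2470]);
translate([0, 142, 0]) cube([142, 2626, 2470]);
translate([5688, 142, 0]) cube([142, 2626, 2470]);


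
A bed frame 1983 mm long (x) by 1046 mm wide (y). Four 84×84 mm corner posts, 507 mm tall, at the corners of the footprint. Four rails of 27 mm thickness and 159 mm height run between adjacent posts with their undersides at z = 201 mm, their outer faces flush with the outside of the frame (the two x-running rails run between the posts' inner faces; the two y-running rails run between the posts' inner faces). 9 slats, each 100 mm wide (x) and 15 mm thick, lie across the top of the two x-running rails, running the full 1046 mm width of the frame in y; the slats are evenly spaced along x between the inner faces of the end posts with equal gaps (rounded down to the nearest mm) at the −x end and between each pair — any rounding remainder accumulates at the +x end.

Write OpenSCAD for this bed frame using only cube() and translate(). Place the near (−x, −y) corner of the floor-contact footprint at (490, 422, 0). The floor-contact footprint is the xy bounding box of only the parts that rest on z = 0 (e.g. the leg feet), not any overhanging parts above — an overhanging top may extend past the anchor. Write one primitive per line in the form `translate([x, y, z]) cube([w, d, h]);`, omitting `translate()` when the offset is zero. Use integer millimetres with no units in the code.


translate([490, 422, 0]) cube([84, 84, 507]);
translate([490, 1384, 0]) cube([84, 84, 507]);
translate([2389, 422, 0]) cube([84, 84, 507]);
translate([2389, 1384, 0]) cube([84, 84, 507]);
translate([574, 422, 201]) cube([1815, 27, 159]);
translate([574, 1441, 201]) cube([1815, 27, 159]);
translate([490, 506, 201]) cube([27, 878, 159]);
translate([2446, 506, 201]) cube([27, 878, 159]);
translate([665, 422, 360]) cube([100, 1046, 15]);
translate([856, 422, 360]) cube([100, 1046, 15]);
translate([1047, 422, 360]) cube([100, 1046, 15]);
translate([1238, 422, 360]) cube([100, 1046, 15]);
translate([1429, 422, 360]) cube([100, 1046, 15]);
translate([1620, 422, 360]) cube([100, 1046, 15]);
translate([1811, 422, 360]) cube([100, 1046, 15]);
translate([2002, 422, 360]) cube([100, 1046, 15]);
translate([2193, 422, 360]) cube([100, 1046, 15]);


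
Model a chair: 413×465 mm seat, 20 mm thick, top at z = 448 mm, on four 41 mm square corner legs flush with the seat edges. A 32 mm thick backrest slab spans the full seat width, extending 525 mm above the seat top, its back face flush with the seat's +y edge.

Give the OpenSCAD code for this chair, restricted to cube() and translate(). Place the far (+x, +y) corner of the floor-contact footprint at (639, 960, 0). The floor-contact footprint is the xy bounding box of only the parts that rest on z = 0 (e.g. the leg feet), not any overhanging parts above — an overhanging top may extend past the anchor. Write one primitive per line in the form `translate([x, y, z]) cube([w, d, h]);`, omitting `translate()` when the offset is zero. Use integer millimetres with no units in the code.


translate([226, 495, 428]) cube([413, 465, 20]);
translate([226, 495, 0]) cube([41, 41, 428]);
translate([598, 495, 0]) cube([41, 41, 428]);
translate([226, 919, 0]) cube([41, 41, 428]);
translate([598, 919, 0]) cube([41, 41, 428]);
translate([226, 928, 448]) cube([413, 32, 525]);


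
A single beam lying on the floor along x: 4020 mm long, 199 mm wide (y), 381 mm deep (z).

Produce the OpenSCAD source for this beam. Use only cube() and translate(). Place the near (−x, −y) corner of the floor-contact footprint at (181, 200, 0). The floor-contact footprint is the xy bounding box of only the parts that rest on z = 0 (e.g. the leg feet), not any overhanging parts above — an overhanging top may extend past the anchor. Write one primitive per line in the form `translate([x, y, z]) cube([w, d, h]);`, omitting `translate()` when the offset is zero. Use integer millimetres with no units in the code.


translate([181, 200, 0]) cube([4020, 199, 381]);


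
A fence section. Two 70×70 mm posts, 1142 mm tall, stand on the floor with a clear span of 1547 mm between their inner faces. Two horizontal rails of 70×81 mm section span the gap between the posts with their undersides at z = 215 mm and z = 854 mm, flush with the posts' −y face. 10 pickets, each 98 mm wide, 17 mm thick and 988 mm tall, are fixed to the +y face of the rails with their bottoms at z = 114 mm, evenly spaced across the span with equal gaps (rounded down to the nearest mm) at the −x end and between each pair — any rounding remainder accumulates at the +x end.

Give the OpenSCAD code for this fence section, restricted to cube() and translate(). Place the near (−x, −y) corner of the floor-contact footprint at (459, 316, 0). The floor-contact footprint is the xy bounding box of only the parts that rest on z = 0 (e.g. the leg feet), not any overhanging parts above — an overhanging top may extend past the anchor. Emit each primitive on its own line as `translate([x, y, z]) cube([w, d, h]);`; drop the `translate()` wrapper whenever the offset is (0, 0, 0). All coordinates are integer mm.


translate([459, 316, 0]) cube([70, 70, 1142]);
translate([2076, 316, 0]) cube([70, 70, 1142]);
translate([529, 316, 215]) cube([1547, 70, 81]);
translate([529, 316, 854]) cube([1547, 70, 81]);
translate([580, 386, 114]) cube([98, 17, 988]);
translate([729, 386, 114]) cube([98, 17, 988]);
translate([878, 386, 114]) cube([98, 17, 988]);
translate([1027, 386, 114]) cube([98, 17, 988]);
translate([1176, 386, 114]) cube([98, 17, 988]);
translate([1325, 386, 114]) cube([98, 17, 988]);
translate([1474, 386, 114]) cube([98, 17, 988]);
translate([1623, 386, 114]) cube([98, 17, 988]);
translate([1772, 386, 114]) cube([98, 17, 988]);
translate([1921, 386, 114]) cube([98, 17, 988]);


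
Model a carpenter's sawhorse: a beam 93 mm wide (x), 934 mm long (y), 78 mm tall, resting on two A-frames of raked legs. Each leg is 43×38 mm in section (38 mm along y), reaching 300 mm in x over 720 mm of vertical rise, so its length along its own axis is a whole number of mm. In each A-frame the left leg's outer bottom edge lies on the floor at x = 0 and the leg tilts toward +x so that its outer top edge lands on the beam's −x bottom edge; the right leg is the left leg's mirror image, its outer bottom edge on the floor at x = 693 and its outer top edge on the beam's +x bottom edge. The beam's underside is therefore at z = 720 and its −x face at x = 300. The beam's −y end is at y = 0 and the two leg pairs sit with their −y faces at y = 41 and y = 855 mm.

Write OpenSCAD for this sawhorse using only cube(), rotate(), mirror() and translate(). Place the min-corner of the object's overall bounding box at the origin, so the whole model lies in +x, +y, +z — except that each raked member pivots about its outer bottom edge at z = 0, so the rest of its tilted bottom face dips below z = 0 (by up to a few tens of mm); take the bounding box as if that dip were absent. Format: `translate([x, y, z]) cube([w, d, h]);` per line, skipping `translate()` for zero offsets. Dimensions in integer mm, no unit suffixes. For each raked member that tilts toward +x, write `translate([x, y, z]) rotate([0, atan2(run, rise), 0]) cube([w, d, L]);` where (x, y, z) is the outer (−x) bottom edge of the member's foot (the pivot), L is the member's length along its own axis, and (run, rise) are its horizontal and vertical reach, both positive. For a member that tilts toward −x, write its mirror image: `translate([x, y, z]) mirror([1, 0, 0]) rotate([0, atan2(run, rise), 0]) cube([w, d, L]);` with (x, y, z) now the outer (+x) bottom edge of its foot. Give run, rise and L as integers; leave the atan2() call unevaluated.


// leg length = √(300² + 720²) = 780
// right-leg outer foot x = 2·300 + 93 = 693
// beam min-corner = (300, 0, 720)
translate([300, 0, 720]) cube([93, 934, 78]);
translate([0, 41, 0]) rotate([0, atan2(300, 720), 0]) cube([43, 38, 780]);
translate([693, 41, 0]) mirror([1, 0, 0]) rotate([0, atan2(300, 720), 0]) cube([43, 38, 780]);
translate([0, 855, 0]) rotate([0, atan2(300, 720), 0]) cube([43, 38, 780]);
translate([693, 855, 0]) mirror([1, 0, 0]) rotate([0, atan2(300, 720), 0]) cube([43, 38, 780]);


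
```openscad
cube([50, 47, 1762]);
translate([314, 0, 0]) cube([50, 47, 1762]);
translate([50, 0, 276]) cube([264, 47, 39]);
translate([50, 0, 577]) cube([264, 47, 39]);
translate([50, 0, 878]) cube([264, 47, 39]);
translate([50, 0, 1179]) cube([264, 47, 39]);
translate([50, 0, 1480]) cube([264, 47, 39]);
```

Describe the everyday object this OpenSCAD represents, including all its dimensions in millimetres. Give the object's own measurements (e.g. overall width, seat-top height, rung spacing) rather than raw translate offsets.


A straight ladder. Two 50×47 mm vertical rails, 1762 mm tall, stand 364 mm apart (outside-to-outside) with their front faces coplanar on the −y side. 5 rungs, each 47 mm deep and 39 mm tall, span between the inner faces of the rails, front faces flush with the rails. The lowest rung's underside is at z = 276 mm and rungs are spaced 301 mm apart (underside to underside).


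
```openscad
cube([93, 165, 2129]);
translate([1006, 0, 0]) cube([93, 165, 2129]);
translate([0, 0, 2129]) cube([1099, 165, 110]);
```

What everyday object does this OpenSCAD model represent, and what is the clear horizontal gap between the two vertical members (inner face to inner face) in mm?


A door frame. The clear opening width is 913 mm.

Two 2129 mm tall posts with a header on top — a door frame. The left jamb is 93 mm wide at x = 0; the right jamb starts at x = 1006. The clear opening is 1006 − 93 = 913 mm.


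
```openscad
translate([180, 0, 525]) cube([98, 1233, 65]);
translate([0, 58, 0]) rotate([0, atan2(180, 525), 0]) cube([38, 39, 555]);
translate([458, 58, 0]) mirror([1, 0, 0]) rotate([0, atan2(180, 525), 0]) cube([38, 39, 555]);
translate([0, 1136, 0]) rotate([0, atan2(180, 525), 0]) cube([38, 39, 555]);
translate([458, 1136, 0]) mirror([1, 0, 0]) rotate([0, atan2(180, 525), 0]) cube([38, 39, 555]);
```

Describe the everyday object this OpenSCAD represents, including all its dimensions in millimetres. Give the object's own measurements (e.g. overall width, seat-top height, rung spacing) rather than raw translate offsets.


A sawhorse. A 98×1233×65 mm beam (x, y, z) sits on two A-frame leg pairs. Each pair is two raked legs of 38×39 mm section (39 mm along y) splaying symmetrically in x. Each leg rises 525 mm vertically over 180 mm of horizontal reach and is 555 mm long along its own axis. Every leg's outer bottom edge rests on the floor and its outer top edge meets a bottom edge of the beam — the left legs (tilting toward +x) meet the beam's −x bottom edge, the right legs (their mirror images, tilting toward −x) meet its +x bottom edge — so the leg tops tuck under the beam, the beam's underside is 525 mm above the floor, and the feet are 458 mm apart outside-to-outside with the beam centred between them. The two leg pairs are set in 58 mm from either end of the beam.


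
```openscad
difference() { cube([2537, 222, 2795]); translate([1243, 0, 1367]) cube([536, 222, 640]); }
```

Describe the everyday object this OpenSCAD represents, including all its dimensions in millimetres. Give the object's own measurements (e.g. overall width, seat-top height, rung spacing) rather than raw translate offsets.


A wall 2537 mm long (x), 222 mm thick (y), 2795 mm tall, with a rectangular window opening cut through it. The opening is 536 mm wide and 640 mm tall; its sill is at z = 1367 mm and its near (−x) edge is 1243 mm from the wall's −x end. The opening passes through the full wall thickness.


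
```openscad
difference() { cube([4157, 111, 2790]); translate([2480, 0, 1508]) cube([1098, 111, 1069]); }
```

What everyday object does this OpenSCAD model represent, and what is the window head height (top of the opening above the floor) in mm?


A wall with a window opening. The window head height is 2577 mm.

A wall with a rectangular opening subtracted — a window. Sill at z = 1508, opening 1069 mm tall, so the head is at 1508 + 1069 = 2577 mm.


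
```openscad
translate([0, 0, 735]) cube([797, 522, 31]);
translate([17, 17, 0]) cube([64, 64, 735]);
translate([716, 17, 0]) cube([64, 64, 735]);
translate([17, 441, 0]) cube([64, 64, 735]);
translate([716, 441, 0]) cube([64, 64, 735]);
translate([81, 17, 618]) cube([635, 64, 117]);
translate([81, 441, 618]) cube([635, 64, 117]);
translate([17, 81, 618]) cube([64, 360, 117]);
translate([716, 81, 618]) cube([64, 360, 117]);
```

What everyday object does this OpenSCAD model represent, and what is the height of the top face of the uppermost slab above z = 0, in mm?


A table. The table height is 766 mm.

A 797×522×31 slab sits at z = 735 on four 64 mm square posts — a table. The top surface is at 735 + 31 = 766 mm.


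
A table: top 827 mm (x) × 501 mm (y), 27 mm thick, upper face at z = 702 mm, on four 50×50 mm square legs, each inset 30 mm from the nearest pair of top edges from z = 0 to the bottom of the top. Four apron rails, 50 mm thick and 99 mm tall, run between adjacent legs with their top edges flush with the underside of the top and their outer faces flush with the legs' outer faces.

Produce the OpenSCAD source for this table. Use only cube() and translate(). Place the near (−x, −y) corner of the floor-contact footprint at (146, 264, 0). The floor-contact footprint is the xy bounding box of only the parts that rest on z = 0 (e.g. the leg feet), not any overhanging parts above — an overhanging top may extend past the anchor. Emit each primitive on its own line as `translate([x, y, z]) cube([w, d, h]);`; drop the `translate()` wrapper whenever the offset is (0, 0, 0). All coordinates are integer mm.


// leg_h = 702 - 27 = 675
// apron z = 675 - 99 = 576
translate([116, 234, 675]) cube([827, 501, 27]);
translate([146, 264, 0]) cube([50, 50, 675]);
translate([863, 264, 0]) cube([50, 50, 675]);
translate([146, 655, 0]) cube([50, 50, 675]);
translate([863, 655, 0]) cube([50, 50, 675]);
translate([196, 264, 576]) cube([667, 50, 99]);
translate([196, 655, 576]) cube([667, 50, 99]);
translate([146, 314, 576]) cube([50, 341, 99]);
translate([863, 314, 576]) cube([50, 341, 99]);


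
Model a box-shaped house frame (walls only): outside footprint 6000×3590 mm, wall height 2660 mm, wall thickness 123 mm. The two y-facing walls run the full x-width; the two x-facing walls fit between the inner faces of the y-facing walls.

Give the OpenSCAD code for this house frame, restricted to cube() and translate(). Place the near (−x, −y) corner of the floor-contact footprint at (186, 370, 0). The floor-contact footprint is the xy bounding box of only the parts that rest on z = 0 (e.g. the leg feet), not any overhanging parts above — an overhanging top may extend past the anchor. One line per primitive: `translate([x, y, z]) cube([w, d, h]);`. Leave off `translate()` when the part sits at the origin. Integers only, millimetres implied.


translate([186, 370, 0]) cube([6000, 123, 2660]);
translate([186, 3837, 0]) cube([6000, 123, 2660]);
translate([186, 493, 0]) cube([123, 3344, 2660]);
translate([6063, 493, 0]) cube([123, 3344, 2660]);


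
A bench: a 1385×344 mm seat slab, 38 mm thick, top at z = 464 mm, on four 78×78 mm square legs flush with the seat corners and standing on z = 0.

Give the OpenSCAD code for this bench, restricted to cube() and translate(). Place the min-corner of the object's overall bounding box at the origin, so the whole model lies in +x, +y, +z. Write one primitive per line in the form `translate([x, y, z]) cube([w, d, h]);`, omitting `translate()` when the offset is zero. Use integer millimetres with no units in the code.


translate([0, 0, 426]) cube([1385, 344, 38]);
cube([78, 78, 426]);
translate([0, 266, 0]) cube([78, 78, 426]);
translate([1307, 0, 0]) cube([78, 78, 426]);
translate([1307, 266, 0]) cube([78, 78, 426]);


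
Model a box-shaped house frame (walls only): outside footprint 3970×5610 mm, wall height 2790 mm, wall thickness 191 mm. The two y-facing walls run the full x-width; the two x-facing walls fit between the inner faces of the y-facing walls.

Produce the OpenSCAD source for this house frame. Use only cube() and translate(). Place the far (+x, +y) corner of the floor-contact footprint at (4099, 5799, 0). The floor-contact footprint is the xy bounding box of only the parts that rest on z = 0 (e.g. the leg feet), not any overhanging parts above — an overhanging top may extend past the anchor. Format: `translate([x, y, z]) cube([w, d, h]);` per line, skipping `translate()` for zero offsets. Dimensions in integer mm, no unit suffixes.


translate([129, 189, 0]) cube([3970, 191, 2790]);
translate([129, 5608, 0]) cube([3970, 191, 2790]);
translate([129, 380, 0]) cube([191, 5228, 2790]);
translate([3908, 380, 0]) cube([191, 5228, 2790]);


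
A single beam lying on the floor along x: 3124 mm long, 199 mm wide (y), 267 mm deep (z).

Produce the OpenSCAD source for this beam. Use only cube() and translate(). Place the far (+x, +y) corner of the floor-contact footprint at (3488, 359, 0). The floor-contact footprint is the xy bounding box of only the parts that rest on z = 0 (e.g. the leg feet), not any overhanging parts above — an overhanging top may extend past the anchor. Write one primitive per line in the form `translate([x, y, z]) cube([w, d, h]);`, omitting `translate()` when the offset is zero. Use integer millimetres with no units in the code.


translate([364, 160, 0]) cube([3124, 199, 267]);


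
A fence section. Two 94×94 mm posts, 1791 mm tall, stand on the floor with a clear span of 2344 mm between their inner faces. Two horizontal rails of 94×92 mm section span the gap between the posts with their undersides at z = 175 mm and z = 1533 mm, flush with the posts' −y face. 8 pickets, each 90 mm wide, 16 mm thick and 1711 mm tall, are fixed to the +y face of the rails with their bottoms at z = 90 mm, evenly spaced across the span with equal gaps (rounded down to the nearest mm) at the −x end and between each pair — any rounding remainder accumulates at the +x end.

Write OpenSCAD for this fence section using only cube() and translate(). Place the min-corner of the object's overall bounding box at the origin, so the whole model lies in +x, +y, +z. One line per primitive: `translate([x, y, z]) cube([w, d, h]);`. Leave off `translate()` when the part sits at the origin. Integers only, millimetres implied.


cube([94, 94, 1791]);
translate([2438, 0, 0]) cube([94, 94, 1791]);
translate([94, 0, 175]) cube([2344, 94, 92]);
translate([94, 0, 1533]) cube([2344, 94, 92]);
translate([274, 94, 90]) cube([90, 16, 1711]);
translate([544, 94, 90]) cube([90, 16, 1711]);
translate([814, 94, 90]) cube([90, 16, 1711]);
translate([1084, 94, 90]) cube([90, 16, 1711]);
translate([1354, 94, 90]) cube([90, 16, 1711]);
translate([1624, 94, 90]) cube([90, 16, 1711]);
translate([1894, 94, 90]) cube([90, 16, 1711]);
translate([2164, 94, 90]) cube([90, 16, 1711]);


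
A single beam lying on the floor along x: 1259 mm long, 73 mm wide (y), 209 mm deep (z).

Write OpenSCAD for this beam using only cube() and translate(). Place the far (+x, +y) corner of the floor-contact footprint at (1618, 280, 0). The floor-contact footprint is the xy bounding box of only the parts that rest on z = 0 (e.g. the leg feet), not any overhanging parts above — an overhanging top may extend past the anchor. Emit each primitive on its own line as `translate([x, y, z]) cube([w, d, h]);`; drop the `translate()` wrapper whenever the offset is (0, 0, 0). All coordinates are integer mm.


translate([359, 207, 0]) cube([1259, 73, 209]);


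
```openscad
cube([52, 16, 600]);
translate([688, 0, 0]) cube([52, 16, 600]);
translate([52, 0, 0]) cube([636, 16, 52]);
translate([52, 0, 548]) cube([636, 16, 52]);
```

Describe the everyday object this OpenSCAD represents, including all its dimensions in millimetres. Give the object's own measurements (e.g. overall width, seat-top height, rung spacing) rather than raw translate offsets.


A rectangular picture frame lying in the x–z plane (depth along y). The opening is 636 mm wide (x) by 496 mm tall (z), surrounded by a border 52 mm wide on all four sides. The frame is 16 mm deep and is made of two full-height vertical stiles with two horizontal rails fitted between them.


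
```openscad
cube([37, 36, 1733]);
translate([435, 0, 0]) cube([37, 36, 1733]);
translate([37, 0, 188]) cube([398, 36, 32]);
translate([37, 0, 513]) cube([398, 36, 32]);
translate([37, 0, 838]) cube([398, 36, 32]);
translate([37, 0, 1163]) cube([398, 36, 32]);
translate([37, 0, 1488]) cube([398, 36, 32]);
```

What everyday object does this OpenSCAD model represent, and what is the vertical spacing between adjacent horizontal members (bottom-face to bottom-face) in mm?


A ladder. The rung spacing is 325 mm.

Two tall 37×36 posts with 5 short bars between them — a ladder. Adjacent rungs sit at z = 188 and z = 513, so the spacing is 513 − 188 = 325 mm.


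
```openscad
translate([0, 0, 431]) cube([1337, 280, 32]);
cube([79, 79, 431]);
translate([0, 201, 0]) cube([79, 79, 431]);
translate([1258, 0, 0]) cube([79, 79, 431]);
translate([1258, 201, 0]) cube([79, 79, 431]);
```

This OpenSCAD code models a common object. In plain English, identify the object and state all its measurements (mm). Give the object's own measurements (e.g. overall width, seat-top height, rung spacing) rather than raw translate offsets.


A long wooden bench with a 1337 mm (x) × 280 mm (y) seat, 32 mm thick, its top surface 463 mm above the floor. Four 79 mm square legs at the seat corners, flush with the edges, run from z = 0 to the seat underside.


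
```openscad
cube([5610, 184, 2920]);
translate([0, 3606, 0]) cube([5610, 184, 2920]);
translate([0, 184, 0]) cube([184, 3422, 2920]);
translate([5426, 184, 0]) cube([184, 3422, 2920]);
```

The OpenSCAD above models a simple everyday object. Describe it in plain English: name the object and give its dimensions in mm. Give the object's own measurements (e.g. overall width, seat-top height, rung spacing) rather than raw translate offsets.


The wall frame of a small rectangular building: four walls, each 2920 mm tall and 184 mm thick, enclosing a footprint 5610 mm (x) by 3790 mm (y) outside-to-outside, with no floor or roof. The front and back walls (the −y and +y sides) span the full width; the two side walls fit between them.


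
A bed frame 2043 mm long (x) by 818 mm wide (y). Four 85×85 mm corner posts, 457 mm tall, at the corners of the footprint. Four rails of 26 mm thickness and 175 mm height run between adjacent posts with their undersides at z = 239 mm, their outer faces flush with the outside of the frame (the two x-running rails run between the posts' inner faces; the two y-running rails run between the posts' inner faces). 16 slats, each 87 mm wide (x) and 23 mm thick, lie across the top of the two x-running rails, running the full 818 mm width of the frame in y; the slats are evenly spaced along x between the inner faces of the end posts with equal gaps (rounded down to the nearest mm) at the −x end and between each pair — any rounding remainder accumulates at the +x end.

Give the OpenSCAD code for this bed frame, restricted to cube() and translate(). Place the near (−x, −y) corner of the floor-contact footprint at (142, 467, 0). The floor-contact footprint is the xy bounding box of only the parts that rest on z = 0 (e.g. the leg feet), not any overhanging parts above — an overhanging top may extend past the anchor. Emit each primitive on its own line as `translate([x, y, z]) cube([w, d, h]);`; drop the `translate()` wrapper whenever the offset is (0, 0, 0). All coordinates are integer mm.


translate([142, 467, 0]) cube([85, 85, 457]);
translate([142, 1200, 0]) cube([85, 85, 457]);
translate([2100, 467, 0]) cube([85, 85, 457]);
translate([2100, 1200, 0]) cube([85, 85, 457]);
translate([227, 467, 239]) cube([1873, 26, 175]);
translate([227, 1259, 239]) cube([1873, 26, 175]);
translate([142, 552, 239]) cube([26, 648, 175]);
translate([2159, 552, 239]) cube([26, 648, 175]);
translate([255, 467, 414]) cube([87, 818, 23]);
translate([370, 467, 414]) cube([87, 818, 23]);
translate([485, 467, 414]) cube([87, 818, 23]);
translate([600, 467, 414]) cube([87, 818, 23]);
translate([715, 467, 414]) cube([87, 818, 23]);
translate([830, 467, 414]) cube([87, 818, 23]);
translate([945, 467, 414]) cube([87, 818, 23]);
translate([1060, 467, 414]) cube([87, 818, 23]);
translate([1175, 467, 414]) cube([87, 818, 23]);
translate([1290, 467, 414]) cube([87, 818, 23]);
translate([1405, 467, 414]) cube([87, 818, 23]);
translate([1520, 467, 414]) cube([87, 818, 23]);
translate([1635, 467, 414]) cube([87, 818, 23]);
translate([1750, 467, 414]) cube([87, 818, 23]);
translate([1865, 467, 414]) cube([87, 818, 23]);
translate([1980, 467, 414]) cube([87, 818, 23]);


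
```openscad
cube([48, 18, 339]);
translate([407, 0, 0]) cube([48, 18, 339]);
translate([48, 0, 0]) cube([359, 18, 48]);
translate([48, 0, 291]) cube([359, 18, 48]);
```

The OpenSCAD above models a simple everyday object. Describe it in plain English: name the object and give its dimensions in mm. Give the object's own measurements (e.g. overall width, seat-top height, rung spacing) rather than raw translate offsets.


A rectangular picture frame lying in the x–z plane (depth along y). The opening is 359 mm wide (x) by 243 mm tall (z), surrounded by a border 48 mm wide on all four sides. The frame is 18 mm deep and is made of two full-height vertical stiles with two horizontal rails fitted between them.


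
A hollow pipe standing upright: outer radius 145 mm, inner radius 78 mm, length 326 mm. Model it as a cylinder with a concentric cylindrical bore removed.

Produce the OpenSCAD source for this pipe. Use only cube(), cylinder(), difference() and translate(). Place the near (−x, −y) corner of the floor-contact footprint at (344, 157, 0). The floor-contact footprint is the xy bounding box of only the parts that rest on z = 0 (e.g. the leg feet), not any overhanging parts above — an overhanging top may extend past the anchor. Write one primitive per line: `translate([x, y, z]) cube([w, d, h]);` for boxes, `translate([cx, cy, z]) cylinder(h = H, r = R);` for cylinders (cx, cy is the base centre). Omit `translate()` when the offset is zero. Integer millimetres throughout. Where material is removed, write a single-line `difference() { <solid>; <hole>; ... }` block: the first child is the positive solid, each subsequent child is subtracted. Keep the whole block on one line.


difference() { translate([489, 302, 0]) cylinder(h = 326, r = 145); translate([489, 302, 0]) cylinder(h = 326, r = 78); }


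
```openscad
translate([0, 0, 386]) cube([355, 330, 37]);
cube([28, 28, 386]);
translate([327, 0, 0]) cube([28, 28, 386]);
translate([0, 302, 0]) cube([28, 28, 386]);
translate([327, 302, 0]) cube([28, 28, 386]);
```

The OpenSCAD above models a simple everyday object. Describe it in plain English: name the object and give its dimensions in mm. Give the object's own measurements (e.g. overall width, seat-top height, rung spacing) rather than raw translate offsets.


A simple wooden stool: a rectangular seat 355 mm (x) by 330 mm (y), 37 mm thick, top face at z = 423 mm, on four square legs, each 28×28 mm in cross-section. The legs rest on z = 0, each flush with a corner of the seat.


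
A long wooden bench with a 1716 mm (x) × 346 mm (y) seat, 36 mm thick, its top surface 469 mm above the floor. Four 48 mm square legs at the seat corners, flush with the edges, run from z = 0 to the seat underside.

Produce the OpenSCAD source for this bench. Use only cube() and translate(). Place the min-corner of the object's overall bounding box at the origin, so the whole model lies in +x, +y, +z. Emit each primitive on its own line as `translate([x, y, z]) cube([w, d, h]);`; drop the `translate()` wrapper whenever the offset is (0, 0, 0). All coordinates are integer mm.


// leg_h = 469 − 36 = 433
translate([0, 0, 433]) cube([1716, 346, 36]);
cube([48, 48, 433]);
translate([0, 298, 0]) cube([48, 48, 433]);
translate([1668, 0, 0]) cube([48, 48, 433]);
translate([1668, 298, 0]) cube([48, 48, 433]);


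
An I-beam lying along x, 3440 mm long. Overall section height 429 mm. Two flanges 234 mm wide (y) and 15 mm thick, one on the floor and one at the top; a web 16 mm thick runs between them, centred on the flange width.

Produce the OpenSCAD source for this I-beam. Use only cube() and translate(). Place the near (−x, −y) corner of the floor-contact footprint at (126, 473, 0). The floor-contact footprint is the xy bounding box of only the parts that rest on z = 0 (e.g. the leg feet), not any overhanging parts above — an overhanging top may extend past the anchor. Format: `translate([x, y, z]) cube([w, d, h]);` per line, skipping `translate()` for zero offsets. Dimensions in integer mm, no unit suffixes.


translate([126, 473, 0]) cube([3440, 234, 15]);
translate([126, 582, 15]) cube([3440, 16, 399]);
translate([126, 473, 414]) cube([3440, 234, 15]);


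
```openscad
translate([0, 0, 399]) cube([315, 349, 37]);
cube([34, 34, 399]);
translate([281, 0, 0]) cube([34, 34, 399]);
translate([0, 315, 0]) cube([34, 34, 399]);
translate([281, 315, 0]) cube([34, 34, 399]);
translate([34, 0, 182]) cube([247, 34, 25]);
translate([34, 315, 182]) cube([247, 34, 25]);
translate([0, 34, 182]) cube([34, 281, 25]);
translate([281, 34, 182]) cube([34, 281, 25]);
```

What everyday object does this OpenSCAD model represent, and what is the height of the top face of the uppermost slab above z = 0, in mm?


A stool. The seat height is 436 mm.

A 315×349×37 slab at z = 399 on four corner posts — a stool. The seat top is 399 + 37 = 436 mm.


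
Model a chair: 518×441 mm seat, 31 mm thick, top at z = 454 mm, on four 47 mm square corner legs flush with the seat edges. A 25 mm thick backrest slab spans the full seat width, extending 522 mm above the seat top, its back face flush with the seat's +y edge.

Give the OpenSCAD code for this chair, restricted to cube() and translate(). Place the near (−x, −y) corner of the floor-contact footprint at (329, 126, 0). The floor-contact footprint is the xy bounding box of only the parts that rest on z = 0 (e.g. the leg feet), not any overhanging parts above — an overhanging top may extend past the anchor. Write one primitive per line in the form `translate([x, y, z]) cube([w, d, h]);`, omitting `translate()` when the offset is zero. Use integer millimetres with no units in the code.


// leg_h = 454 - 31 = 423
translate([329, 126, 423]) cube([518, 441, 31]);
translate([329, 126, 0]) cube([47, 47, 423]);
translate([800, 126, 0]) cube([47, 47, 423]);
translate([329, 520, 0]) cube([47, 47, 423]);
translate([800, 520, 0]) cube([47, 47, 423]);
translate([329, 542, 454]) cube([518, 25, 522]);


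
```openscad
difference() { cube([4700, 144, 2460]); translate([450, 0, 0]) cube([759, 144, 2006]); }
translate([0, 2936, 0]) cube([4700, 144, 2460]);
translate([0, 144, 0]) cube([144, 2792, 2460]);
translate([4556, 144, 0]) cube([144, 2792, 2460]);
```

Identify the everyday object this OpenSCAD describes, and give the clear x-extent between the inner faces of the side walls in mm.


A single room. The interior width is 4412 mm.

Four walls enclosing a rectangle with a door in the front wall — a room. Outside width 4700 minus two 144 mm walls gives 4412 mm.


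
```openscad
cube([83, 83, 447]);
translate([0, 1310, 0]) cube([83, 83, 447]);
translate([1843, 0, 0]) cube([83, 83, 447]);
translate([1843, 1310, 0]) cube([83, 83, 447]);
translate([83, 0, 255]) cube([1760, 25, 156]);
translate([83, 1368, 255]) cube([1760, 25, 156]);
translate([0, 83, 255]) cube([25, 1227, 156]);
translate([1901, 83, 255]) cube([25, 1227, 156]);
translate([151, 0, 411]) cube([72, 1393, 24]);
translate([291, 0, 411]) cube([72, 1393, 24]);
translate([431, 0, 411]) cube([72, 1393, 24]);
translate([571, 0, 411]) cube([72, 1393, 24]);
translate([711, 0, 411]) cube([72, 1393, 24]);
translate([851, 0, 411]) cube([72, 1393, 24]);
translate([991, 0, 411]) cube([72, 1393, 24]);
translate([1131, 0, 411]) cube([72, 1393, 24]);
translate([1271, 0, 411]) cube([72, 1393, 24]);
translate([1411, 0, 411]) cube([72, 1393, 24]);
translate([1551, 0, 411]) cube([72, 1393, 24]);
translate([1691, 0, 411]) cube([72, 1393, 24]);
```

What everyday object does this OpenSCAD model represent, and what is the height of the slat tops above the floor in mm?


A bed frame. The slat-top height is 435 mm.

Four posts, four rails, and a row of slats — a bed frame. Slats sit on the rails at z = 255 + 156 = 411; with slat thickness 24, the top is 435 mm.


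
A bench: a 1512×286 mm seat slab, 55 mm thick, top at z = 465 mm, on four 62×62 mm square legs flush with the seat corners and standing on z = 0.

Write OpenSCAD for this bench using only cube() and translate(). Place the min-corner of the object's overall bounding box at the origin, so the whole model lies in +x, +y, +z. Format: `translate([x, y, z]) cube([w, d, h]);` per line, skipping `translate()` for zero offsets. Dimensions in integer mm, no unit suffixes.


translate([0, 0, 410]) cube([1512, 286, 55]);
cube([62, 62, 410]);
translate([0, 224, 0]) cube([62, 62, 410]);
translate([1450, 0, 0]) cube([62, 62, 410]);
translate([1450, 224, 0]) cube([62, 62, 410]);


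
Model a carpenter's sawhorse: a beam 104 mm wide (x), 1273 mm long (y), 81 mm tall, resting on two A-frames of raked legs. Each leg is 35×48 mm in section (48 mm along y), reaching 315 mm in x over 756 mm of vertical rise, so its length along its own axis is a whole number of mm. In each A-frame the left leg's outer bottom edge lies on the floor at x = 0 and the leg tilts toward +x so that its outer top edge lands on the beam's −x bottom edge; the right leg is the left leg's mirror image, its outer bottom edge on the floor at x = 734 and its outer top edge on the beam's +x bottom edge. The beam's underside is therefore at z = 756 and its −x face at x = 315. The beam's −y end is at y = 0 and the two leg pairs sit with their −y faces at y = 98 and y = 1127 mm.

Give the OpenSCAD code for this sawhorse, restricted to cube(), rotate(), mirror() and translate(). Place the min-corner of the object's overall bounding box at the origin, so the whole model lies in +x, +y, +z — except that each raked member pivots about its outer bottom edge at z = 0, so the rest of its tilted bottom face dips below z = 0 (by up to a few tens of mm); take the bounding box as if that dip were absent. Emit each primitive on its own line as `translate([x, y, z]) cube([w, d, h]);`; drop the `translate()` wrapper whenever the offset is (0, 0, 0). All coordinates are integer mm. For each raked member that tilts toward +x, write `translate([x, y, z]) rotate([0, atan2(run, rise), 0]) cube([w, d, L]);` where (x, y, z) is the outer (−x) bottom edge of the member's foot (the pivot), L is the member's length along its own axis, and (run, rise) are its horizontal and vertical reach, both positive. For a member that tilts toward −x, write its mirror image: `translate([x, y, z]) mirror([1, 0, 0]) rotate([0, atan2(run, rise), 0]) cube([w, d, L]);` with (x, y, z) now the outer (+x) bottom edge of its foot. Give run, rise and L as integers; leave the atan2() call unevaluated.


translate([315, 0, 756]) cube([104, 1273, 81]);
translate([0, 98, 0]) rotate([0, atan2(315, 756), 0]) cube([35, 48, 819]);
translate([734, 98, 0]) mirror([1, 0, 0]) rotate([0, atan2(315, 756), 0]) cube([35, 48, 819]);
translate([0, 1127, 0]) rotate([0, atan2(315, 756), 0]) cube([35, 48, 819]);
translate([734, 1127, 0]) mirror([1, 0, 0]) rotate([0, atan2(315, 756), 0]) cube([35, 48, 819]);
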